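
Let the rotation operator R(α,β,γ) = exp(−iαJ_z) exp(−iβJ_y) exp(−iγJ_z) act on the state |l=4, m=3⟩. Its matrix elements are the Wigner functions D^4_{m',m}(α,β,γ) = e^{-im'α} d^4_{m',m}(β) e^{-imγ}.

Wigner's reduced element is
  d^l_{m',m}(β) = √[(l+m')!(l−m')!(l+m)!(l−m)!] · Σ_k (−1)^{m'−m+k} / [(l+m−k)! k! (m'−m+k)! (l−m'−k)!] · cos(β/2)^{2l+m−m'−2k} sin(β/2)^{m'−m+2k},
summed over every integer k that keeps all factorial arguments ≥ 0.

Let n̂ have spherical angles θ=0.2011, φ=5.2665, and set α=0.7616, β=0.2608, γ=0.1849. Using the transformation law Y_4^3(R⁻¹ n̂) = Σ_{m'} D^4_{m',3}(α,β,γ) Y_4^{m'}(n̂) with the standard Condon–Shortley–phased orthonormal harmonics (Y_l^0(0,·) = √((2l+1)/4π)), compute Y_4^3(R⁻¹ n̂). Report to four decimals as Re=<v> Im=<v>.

Re=0.0179 Im=0.0478

Need the full column D^4_{m',3} for m'=−4..4 at α=0.7616, β=0.2608, γ=0.1849.
cos(β/2)=0.991510, sin(β/2)=0.130031
d^4_{-4,3}: single k=7 term ⇒ +0.000002;  D = -0.000001+0.000001i
d^4_{-3,3}: k∈[6..7] ⇒ +0.000033 -0.000000 = +0.000033;  D = -0.000005+0.000033i
d^4_{-2,3}: k∈[5..6] ⇒ +0.000407 -0.000002 = +0.000404;  D = +0.000229+0.000333i
d^4_{-1,3}: k∈[4..5] ⇒ +0.003655 -0.000038 = +0.003617;  D = +0.003540+0.000743i
d^4_{0,3}: k∈[3..4] ⇒ +0.024928 -0.000429 = +0.024499;  D = +0.020826-0.012903i
d^4_{1,3}: k∈[2..3] ⇒ +0.127510 -0.003655 = +0.123855;  D = +0.031182-0.119866i
d^4_{2,3}: k∈[1..2] ⇒ +0.458342 -0.023649 = +0.434693;  D = -0.211108-0.379989i
d^4_{3,3}: k∈[0..1] ⇒ +0.934064 -0.112453 = +0.821611;  D = -0.784405-0.244445i
d^4_{4,3}: single k=0 term ⇒ -0.346474;  D = +0.310535-0.153664i
Y_4^{m'}(θ=0.2011,φ=5.2665) and Σ D·Y over m':
  (-0.0000+0.0000i)·(-0.0004-0.0006i)  (-0.0000+0.0000i)·(-0.0097+0.0009i)  (+0.0002+0.0003i)·(-0.0341+0.0683i)  (+0.0035+0.0007i)·(+0.1813+0.2930i)  (+0.0208-0.0129i)·(+0.6833+0.0000i)  (+0.0312-0.1199i)·(-0.1813+0.2930i)  (-0.2111-0.3800i)·(-0.0341-0.0683i)  (-0.7844-0.2444i)·(+0.0097+0.0009i)  (+0.3105-0.1537i)·(-0.0004+0.0006i)
Y_4^3(R⁻¹ n̂) = +0.017855+0.047755i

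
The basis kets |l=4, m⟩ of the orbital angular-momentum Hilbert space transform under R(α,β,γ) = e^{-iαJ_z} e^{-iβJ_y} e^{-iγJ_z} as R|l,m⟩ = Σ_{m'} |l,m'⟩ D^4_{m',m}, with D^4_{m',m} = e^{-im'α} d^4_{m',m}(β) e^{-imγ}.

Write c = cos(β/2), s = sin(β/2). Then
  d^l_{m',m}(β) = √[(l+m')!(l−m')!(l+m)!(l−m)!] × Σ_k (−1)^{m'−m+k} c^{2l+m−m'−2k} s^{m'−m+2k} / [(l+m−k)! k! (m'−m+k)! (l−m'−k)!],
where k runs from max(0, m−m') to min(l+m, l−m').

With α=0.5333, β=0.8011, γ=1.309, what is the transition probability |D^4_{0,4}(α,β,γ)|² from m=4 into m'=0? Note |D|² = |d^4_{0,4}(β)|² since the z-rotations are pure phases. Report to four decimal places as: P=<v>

P=0.0193

First d^4_{0,4}(β=0.8011), then the phase factors e^{-i(0)α} and e^{-i(4)γ}:
c=cos(0.8011/2)=0.920847, s=sin(0.8011/2)=0.389925; N=√[24·24·40320·1]=4819.161753
k∈{4} keeps every argument non-negative
  k=4: (−1)^0·4819.1618/(576)·0.9208^4·0.3899^4 = +0.139066
d^4_{0,4}(0.8011) = +0.139066
|D^4_{0,4}|² = |d^4_{0,4}(β)|² = (+0.139066)² = 0.019339 (the z-rotation phases have unit modulus)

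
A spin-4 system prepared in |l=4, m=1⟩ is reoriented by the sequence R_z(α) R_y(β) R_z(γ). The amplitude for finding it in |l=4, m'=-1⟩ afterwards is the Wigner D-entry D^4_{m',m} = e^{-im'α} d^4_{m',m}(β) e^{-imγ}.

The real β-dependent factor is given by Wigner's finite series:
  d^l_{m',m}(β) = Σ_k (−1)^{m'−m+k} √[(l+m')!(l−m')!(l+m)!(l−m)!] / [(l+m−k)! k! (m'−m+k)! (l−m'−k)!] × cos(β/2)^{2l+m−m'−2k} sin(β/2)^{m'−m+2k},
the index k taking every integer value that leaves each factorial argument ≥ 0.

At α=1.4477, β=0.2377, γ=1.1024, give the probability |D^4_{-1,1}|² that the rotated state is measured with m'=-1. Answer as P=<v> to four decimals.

P=0.0166

D^4_{-1,1}(1.4477,0.2377,1.1024) = e^{-i·-1·1.4477}·d^4_{-1,1}(0.2377)·e^{-i·1·1.1024}. Compute d first:
Half-angle: c=0.992946, s=0.118570. N=√(6·120·120·6)=720.000000
k∈{2,3,4,5} keeps every argument non-negative
  k=2: (−1)^0·720.0000/(72)·0.9929^6·0.1186^2 = +0.134743
  k=3: (−1)^1·720.0000/(24)·0.9929^4·0.1186^4 = -0.005764
  k=4: (−1)^2·720.0000/(48)·0.9929^2·0.1186^6 = +0.000041
  k=5: (−1)^3·720.0000/(720)·0.9929^0·0.1186^8 = -0.000000
d^4_{-1,1}(0.2377) = +0.134743 -0.005764 +0.000041 -0.000000 = +0.129020
|D^4_{-1,1}|² = |d^4_{-1,1}(β)|² = (+0.129020)² = 0.016646 (the z-rotation phases have unit modulus)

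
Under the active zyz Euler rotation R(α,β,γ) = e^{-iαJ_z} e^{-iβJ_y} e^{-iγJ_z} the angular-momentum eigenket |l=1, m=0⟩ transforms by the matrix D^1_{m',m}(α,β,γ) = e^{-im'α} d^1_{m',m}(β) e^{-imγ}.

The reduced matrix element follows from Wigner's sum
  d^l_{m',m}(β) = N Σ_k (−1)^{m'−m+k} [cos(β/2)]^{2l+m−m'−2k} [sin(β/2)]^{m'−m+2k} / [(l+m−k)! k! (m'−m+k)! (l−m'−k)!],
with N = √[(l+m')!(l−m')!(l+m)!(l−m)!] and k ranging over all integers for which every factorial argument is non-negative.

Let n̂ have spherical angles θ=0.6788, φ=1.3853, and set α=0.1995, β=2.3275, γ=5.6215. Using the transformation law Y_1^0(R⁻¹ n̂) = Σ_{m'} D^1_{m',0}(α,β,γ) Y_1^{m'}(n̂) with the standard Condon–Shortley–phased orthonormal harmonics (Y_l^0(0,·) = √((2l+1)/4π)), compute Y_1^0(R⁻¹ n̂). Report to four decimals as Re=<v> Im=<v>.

Need the full column D^1_{m',0} for m'=−1..1 at α=0.1995, β=2.3275, γ=5.6215.
cos(β/2)=0.395899, sin(β/2)=0.918294
d^1_{-1,0}: single k=1 term ⇒ +0.514139;  D = +0.503942+0.101892i
d^1_{0,0}: k∈[0..1] ⇒ +0.156736 -0.843264 = -0.686528;  D = -0.686528+0.000000i
d^1_{1,0}: single k=0 term ⇒ -0.514139;  D = -0.503942+0.101892i
Y_1^{m'}(θ=0.6788,φ=1.3853) and Σ D·Y over m':
  (+0.5039+0.1019i)·(+0.0400-0.2132i)  (-0.6865+0.0000i)·(+0.3803+0.0000i)  (-0.5039+0.1019i)·(-0.0400-0.2132i)
Y_1^0(R⁻¹ n̂) = -0.177312+0.000000i

Re=-0.1773 Im=0.0000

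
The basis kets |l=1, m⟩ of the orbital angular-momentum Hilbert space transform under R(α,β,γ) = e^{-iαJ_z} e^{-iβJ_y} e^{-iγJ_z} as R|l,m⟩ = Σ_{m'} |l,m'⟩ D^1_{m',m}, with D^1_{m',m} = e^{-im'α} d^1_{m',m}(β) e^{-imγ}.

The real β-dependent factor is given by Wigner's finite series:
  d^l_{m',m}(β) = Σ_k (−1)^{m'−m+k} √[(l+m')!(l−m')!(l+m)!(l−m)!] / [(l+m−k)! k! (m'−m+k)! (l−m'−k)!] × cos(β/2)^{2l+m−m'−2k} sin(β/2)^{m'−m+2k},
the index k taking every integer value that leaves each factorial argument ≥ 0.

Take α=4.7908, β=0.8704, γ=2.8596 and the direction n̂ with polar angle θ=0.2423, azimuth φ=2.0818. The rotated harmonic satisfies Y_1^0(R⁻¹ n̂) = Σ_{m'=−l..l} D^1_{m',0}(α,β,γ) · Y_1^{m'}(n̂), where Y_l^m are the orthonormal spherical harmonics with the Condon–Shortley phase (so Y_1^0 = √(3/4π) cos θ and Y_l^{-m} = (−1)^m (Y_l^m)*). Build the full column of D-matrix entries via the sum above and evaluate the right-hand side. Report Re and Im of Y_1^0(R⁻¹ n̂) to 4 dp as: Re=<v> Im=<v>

Need the full column D^1_{m',0} for m'=−1..1 at α=4.7908, β=0.8704, γ=2.8596.
cos(β/2)=0.906786, sin(β/2)=0.421592
d^1_{-1,0}: single k=1 term ⇒ +0.540645;  D = +0.042349-0.538983i
d^1_{0,0}: k∈[0..1] ⇒ +0.822260 -0.177740 = +0.644521;  D = +0.644521+0.000000i
d^1_{1,0}: single k=0 term ⇒ -0.540645;  D = -0.042349-0.538983i
Y_1^{m'}(θ=0.2423,φ=2.0818) and Σ D·Y over m':
  (+0.0423-0.5390i)·(-0.0405-0.0723i)  (+0.6445+0.0000i)·(+0.4743+0.0000i)  (-0.0423-0.5390i)·(+0.0405-0.0723i)
Y_1^0(R⁻¹ n̂) = +0.224337+0.000000i

Re=0.2243 Im=0.0000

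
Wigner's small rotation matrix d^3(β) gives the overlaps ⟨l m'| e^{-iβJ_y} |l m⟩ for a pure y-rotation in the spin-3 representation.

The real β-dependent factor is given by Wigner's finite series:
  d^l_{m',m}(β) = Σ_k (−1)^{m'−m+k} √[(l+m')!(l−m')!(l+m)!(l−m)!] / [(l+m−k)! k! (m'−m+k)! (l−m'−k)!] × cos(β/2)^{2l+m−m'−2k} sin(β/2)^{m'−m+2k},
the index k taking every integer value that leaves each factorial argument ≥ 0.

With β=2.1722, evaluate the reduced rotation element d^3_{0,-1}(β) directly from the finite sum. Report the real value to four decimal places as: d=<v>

d^3_{0,-1}(β=2.1722) via Wigner's sum:
Half-angle: c=0.465940, s=0.884816. N=√(6·6·2·24)=41.569219
k∈{0,1,2} keeps every argument non-negative
  k=0: (−1)^1·41.5692/(12)·0.4659^5·0.8848^1 = -0.067312
  k=1: (−1)^2·41.5692/(4)·0.4659^3·0.8848^3 = +0.728217
  k=2: (−1)^3·41.5692/(12)·0.4659^1·0.8848^5 = -0.875359
d^3_{0,-1}(2.1722) = -0.067312 +0.728217 -0.875359 = -0.214455

d=-0.2145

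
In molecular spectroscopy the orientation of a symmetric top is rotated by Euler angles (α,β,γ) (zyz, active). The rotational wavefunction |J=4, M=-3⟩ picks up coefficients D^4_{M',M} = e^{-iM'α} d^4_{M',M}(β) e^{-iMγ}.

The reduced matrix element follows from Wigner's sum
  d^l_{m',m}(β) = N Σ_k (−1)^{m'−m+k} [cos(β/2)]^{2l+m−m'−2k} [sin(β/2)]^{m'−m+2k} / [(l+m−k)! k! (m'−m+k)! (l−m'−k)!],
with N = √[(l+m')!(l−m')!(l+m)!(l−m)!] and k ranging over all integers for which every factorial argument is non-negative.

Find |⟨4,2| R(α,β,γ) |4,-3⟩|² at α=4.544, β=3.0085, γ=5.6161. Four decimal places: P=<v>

P=0.0584

Split into d^4_{2,-3}(β=3.0085) × two z-phases.
With c≡cos(β/2)=0.066497 and s≡sin(β/2)=0.997787, N=[720·2·1·5040]^{1/2}=2693.993318
k∈{0,1} keeps every argument non-negative
  k=0: (−1)^5·2693.9933/(240)·0.0665^3·0.9978^5 = -0.003264
  k=1: (−1)^6·2693.9933/(720)·0.0665^1·0.9978^7 = +0.244980
d^4_{2,-3}(3.0085) = -0.003264 +0.244980 = +0.241716
|D^4_{2,-3}|² = |d^4_{2,-3}(β)|² = (+0.241716)² = 0.058427 (the z-rotation phases have unit modulus)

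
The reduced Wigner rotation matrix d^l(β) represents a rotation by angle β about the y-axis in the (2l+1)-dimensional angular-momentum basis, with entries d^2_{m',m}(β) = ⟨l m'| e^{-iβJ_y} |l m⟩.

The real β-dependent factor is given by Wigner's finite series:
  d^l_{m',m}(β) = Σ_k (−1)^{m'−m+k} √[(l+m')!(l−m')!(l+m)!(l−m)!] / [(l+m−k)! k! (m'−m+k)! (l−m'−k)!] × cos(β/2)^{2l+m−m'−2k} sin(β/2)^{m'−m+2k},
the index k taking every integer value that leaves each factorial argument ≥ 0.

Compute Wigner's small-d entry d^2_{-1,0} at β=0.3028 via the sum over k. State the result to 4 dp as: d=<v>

d^2_{-1,0}(β=0.3028) via Wigner's sum:
Half-angle: c=0.988561, s=0.150822. N=√(1·6·2·2)=4.898979
Admissible k: 1..2 (factorial args all ≥0)
  k=1: (−1)^0·4.8990/(2)·0.9886^3·0.1508^1 = +0.356904
  k=2: (−1)^1·4.8990/(2)·0.9886^1·0.1508^3 = -0.008308
d^2_{-1,0}(0.3028) = +0.356904 -0.008308 = +0.348596

d=0.3486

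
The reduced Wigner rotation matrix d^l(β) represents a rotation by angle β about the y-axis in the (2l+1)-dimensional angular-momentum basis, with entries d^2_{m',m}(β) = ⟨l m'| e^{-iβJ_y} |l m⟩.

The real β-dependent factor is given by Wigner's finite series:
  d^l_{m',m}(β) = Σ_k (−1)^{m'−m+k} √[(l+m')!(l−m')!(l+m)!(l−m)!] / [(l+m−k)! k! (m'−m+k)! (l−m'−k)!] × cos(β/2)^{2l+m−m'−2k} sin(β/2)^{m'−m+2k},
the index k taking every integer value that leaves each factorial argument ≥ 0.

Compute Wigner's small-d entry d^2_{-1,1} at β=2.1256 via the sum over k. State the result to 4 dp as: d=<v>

d^2_{-1,1}(β=2.1256) via Wigner's sum:
c=cos(2.1256/2)=0.486428, s=sin(2.1256/2)=0.873721; N=√[1·6·6·1]=6.000000
The bounds max(0,m−m')=2 and min(l+m,l−m')=3 give 2 terms
  k=2: (−1)^0·6.0000/(2)·0.4864^2·0.8737^2 = +0.541880
  k=3: (−1)^1·6.0000/(6)·0.4864^0·0.8737^4 = -0.582762
d^2_{-1,1}(2.1256) = +0.541880 -0.582762 = -0.040882

d=-0.0409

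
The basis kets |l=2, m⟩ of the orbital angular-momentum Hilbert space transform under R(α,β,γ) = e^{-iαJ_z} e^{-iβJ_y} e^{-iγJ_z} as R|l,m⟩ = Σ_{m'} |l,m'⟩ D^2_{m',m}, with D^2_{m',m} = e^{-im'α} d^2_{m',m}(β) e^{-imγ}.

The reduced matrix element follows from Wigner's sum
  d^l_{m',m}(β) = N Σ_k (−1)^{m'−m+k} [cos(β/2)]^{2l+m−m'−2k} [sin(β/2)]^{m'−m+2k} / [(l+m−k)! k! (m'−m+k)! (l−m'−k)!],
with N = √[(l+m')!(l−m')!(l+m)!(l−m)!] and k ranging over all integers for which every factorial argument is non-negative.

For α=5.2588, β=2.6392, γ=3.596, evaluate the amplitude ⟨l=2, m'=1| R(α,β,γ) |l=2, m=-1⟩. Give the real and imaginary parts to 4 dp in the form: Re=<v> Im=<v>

D^2_{1,-1}(5.2588,2.6392,3.596) = e^{-i·1·5.2588}·d^2_{1,-1}(2.6392)·e^{-i·-1·3.596}. Compute d first:
Half-angle: c=0.248563, s=0.968616. N=√(6·1·1·6)=6.000000
Admissible k: 0..1 (factorial args all ≥0)
  k=0: (−1)^2·6.0000/(2)·0.2486^2·0.9686^2 = +0.173899
  k=1: (−1)^3·6.0000/(6)·0.2486^0·0.9686^4 = -0.880250
d^2_{1,-1}(2.6392) = +0.173899 -0.880250 = -0.706351
Phases: e^{-i·(1)·5.2588}=+0.519624+0.854395i, e^{-i·(-1)·3.596}=-0.898521-0.438930i ⇒ D=+0.064895+0.703364i

Re=0.0649 Im=0.7034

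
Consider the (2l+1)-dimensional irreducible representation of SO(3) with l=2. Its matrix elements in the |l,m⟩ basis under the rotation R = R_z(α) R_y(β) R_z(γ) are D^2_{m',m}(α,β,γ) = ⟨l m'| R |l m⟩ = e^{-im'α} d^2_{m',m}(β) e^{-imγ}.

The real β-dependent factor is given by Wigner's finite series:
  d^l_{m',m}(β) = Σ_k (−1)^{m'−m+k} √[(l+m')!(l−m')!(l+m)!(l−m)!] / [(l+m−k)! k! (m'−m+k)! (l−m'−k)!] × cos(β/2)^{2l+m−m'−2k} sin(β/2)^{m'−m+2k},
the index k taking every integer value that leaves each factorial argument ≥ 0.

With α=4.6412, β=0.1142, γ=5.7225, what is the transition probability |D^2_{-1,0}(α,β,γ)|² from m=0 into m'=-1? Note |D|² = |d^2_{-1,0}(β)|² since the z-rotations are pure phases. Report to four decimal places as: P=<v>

Split into d^2_{-1,0}(β=0.1142) × two z-phases.
Half-angle: c=0.998370, s=0.057069. N=√(1·6·2·2)=4.898979
k∈{1,2} keeps every argument non-negative
  k=1: (−1)^0·4.8990/(2)·0.9984^3·0.0571^1 = +0.139108
  k=2: (−1)^1·4.8990/(2)·0.9984^1·0.0571^3 = -0.000455
d^2_{-1,0}(0.1142) = +0.139108 -0.000455 = +0.138653
|D^2_{-1,0}|² = |d^2_{-1,0}(β)|² = (+0.138653)² = 0.019225 (the z-rotation phases have unit modulus)

P=0.0192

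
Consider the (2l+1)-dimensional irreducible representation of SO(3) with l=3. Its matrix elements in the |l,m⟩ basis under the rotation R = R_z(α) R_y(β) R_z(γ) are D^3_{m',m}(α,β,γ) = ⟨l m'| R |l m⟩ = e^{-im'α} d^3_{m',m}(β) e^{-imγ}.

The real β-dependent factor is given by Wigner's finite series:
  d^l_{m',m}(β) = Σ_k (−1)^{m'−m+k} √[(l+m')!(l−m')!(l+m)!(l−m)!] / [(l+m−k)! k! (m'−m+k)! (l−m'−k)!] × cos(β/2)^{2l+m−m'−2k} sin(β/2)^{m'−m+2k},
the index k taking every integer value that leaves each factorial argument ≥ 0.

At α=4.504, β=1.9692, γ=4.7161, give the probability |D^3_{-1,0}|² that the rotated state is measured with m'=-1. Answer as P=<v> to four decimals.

First d^3_{-1,0}(β=1.9692), then the phase factors e^{-i(-1)α} and e^{-i(0)γ}:
With c≡cos(β/2)=0.553196 and s≡sin(β/2)=0.833051, N=[2·24·6·6]^{1/2}=41.569219
The bounds max(0,m−m')=1 and min(l+m,l−m')=3 give 3 terms
  k=1: (−1)^0·41.5692/(12)·0.5532^5·0.8331^1 = +0.149506
  k=2: (−1)^1·41.5692/(4)·0.5532^3·0.8331^3 = -1.017102
  k=3: (−1)^2·41.5692/(12)·0.5532^1·0.8331^5 = +0.768825
d^3_{-1,0}(1.9692) = +0.149506 -1.017102 +0.768825 = -0.098771
|D^3_{-1,0}|² = |d^3_{-1,0}(β)|² = (-0.098771)² = 0.009756 (the z-rotation phases have unit modulus)

P=0.0098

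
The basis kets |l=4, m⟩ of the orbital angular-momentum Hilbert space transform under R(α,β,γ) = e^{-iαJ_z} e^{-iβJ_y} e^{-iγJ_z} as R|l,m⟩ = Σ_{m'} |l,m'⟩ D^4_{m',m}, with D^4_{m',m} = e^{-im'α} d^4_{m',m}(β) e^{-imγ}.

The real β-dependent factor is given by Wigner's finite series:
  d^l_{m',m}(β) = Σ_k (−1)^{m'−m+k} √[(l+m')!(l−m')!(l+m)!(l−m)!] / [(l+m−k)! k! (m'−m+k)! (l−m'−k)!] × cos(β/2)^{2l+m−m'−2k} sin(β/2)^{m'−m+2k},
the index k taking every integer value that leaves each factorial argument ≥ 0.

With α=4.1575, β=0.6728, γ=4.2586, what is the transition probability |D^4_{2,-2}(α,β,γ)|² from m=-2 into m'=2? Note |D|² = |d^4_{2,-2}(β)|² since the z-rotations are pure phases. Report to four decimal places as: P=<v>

P=0.0163

D^4_{2,-2}(4.1575,0.6728,4.2586) = e^{-i·2·4.1575}·d^4_{2,-2}(0.6728)·e^{-i·-2·4.2586}. Compute d first:
With c≡cos(β/2)=0.943949 and s≡sin(β/2)=0.330091, N=[720·2·2·720]^{1/2}=1440.000000
k∈{0,1,2} keeps every argument non-negative
  k=0: (−1)^4·1440.0000/(96)·0.9439^4·0.3301^4 = +0.141391
  k=1: (−1)^5·1440.0000/(120)·0.9439^2·0.3301^6 = -0.013832
  k=2: (−1)^6·1440.0000/(1440)·0.9439^0·0.3301^8 = +0.000141
d^4_{2,-2}(0.6728) = +0.141391 -0.013832 +0.000141 = +0.127700
|D^4_{2,-2}|² = |d^4_{2,-2}(β)|² = (+0.127700)² = 0.016307 (the z-rotation phases have unit modulus)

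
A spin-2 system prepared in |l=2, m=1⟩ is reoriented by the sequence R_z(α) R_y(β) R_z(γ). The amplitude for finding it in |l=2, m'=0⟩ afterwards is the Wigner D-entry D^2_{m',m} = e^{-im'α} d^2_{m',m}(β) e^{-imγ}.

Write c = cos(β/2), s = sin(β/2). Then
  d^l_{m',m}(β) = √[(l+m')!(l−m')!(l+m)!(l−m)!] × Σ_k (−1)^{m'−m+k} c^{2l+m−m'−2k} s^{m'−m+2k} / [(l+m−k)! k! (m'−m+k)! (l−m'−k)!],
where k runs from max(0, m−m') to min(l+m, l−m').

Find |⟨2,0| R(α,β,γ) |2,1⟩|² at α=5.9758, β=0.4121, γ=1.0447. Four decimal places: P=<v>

P=0.2020

First d^2_{0,1}(β=0.4121), then the phase factors e^{-i(0)α} and e^{-i(1)γ}:
Half-angle: c=0.978847, s=0.204595. N=√(2·2·6·1)=4.898979
Admissible k: 1..2 (factorial args all ≥0)
  k=1: (−1)^0·4.8990/(2)·0.9788^3·0.2046^1 = +0.470018
  k=2: (−1)^1·4.8990/(2)·0.9788^1·0.2046^3 = -0.020534
d^2_{0,1}(0.4121) = +0.470018 -0.020534 = +0.449484
|D^2_{0,1}|² = |d^2_{0,1}(β)|² = (+0.449484)² = 0.202036 (the z-rotation phases have unit modulus)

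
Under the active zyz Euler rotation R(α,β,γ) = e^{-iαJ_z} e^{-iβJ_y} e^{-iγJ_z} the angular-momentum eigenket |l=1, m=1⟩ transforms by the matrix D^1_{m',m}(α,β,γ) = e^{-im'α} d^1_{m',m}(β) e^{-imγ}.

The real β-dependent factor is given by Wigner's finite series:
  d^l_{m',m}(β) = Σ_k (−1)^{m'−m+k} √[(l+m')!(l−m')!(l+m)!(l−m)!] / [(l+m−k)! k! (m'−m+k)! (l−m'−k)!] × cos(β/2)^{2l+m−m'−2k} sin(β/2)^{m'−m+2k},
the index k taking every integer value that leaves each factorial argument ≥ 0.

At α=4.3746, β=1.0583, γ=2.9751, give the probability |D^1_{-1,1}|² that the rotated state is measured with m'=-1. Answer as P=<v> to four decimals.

D^1_{-1,1}(4.3746,1.0583,2.9751) = e^{-i·-1·4.3746}·d^1_{-1,1}(1.0583)·e^{-i·1·2.9751}. Compute d first:
With c≡cos(β/2)=0.863236 and s≡sin(β/2)=0.504800, N=[1·2·2·1]^{1/2}=2.000000
k∈{2} keeps every argument non-negative
  k=2: (−1)^0·2.0000/(2)·0.8632^0·0.5048^2 = +0.254823
d^1_{-1,1}(1.0583) = +0.254823
|D^1_{-1,1}|² = |d^1_{-1,1}(β)|² = (+0.254823)² = 0.064935 (the z-rotation phases have unit modulus)

P=0.0649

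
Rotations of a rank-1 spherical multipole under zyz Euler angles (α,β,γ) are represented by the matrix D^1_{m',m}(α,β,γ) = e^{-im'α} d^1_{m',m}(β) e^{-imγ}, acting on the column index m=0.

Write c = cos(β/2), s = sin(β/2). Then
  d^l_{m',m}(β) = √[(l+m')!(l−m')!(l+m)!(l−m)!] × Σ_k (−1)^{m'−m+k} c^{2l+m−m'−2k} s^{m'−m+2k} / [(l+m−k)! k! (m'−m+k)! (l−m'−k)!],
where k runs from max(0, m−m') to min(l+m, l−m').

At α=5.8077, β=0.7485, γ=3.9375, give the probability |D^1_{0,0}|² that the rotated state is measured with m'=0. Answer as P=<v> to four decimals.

First d^1_{0,0}(β=0.7485), then the phase factors e^{-i(0)α} and e^{-i(0)γ}:
Half-angle: c=0.930782, s=0.365575. N=√(1·1·1·1)=1.000000
Admissible k: 0..1 (factorial args all ≥0)
  k=0: (−1)^0·1.0000/(1)·0.9308^2·0.3656^0 = +0.866355
  k=1: (−1)^1·1.0000/(1)·0.9308^0·0.3656^2 = -0.133645
d^1_{0,0}(0.7485) = +0.866355 -0.133645 = +0.732711
|D^1_{0,0}|² = |d^1_{0,0}(β)|² = (+0.732711)² = 0.536865 (the z-rotation phases have unit modulus)

P=0.5369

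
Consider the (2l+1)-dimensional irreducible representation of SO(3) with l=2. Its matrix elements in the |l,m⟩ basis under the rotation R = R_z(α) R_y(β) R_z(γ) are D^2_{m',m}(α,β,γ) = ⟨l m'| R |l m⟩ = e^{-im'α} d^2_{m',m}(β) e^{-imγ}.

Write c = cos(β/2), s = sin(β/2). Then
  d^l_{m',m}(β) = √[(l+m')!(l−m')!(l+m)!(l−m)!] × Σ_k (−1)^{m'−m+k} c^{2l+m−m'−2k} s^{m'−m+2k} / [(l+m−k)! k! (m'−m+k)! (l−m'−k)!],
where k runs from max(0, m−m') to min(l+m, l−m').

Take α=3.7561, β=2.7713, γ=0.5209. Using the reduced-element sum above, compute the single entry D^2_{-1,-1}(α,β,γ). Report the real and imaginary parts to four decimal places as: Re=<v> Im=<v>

D^2_{-1,-1}(3.7561,2.7713,0.5209) = e^{-i·-1·3.7561}·d^2_{-1,-1}(2.7713)·e^{-i·-1·0.5209}. Compute d first:
c=cos(2.7713/2)=0.184090, s=sin(2.7713/2)=0.982909; N=√[1·6·1·6]=6.000000
The bounds max(0,m−m')=0 and min(l+m,l−m')=1 give 2 terms
  k=0: (−1)^0·6.0000/(6)·0.1841^4·0.9829^0 = +0.001148
  k=1: (−1)^1·6.0000/(2)·0.1841^2·0.9829^2 = -0.098222
d^2_{-1,-1}(2.7713) = +0.001148 -0.098222 = -0.097074
Phases: e^{-i·(-1)·3.7561}=-0.817058-0.576556i, e^{-i·(-1)·0.5209}=+0.867372+0.497661i ⇒ D=+0.040942+0.088017i

Re=0.0409 Im=0.0880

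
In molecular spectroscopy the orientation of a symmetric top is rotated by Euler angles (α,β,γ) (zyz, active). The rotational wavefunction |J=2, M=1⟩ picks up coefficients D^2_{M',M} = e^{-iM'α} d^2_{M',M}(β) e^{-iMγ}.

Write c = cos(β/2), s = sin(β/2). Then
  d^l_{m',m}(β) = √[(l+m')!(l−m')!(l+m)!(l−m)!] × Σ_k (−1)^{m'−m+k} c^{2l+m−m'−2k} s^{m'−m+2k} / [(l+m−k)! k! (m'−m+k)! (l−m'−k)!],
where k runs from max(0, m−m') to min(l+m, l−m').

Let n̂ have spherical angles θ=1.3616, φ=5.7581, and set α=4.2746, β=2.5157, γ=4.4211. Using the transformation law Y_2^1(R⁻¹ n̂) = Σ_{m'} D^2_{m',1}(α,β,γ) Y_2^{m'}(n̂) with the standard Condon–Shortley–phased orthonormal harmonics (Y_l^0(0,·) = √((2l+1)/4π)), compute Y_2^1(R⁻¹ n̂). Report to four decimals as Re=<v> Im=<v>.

Re=-0.0803 Im=-0.0423

Need the full column D^2_{m',1} for m'=−2..2 at α=4.2746, β=2.5157, γ=4.4211.
cos(β/2)=0.307863, sin(β/2)=0.951431
d^2_{-2,1}: single k=3 term ⇒ +0.530297;  D = -0.292515-0.442323i
d^2_{-1,1}: k∈[2..3] ⇒ +0.257390 -0.819424 = -0.562034;  D = -0.556014+0.082044i
d^2_{0,1}: k∈[1..2] ⇒ +0.068003 -0.649479 = -0.581476;  D = +0.166992-0.556981i
d^2_{1,1}: k∈[0..1] ⇒ +0.008983 -0.257390 = -0.248406;  D = +0.185259+0.165484i
d^2_{2,1}: single k=0 term ⇒ -0.055524;  D = -0.051056+0.021823i
Y_2^{m'}(θ=1.3616,φ=5.7581) and Σ D·Y over m':
  (-0.2925-0.4423i)·(+0.1839+0.3206i)  (-0.5560+0.0820i)·(+0.1358+0.0787i)  (+0.1670-0.5570i)·(-0.2746+0.0000i)  (+0.1853+0.1655i)·(-0.1358+0.0787i)  (-0.0511+0.0218i)·(+0.1839-0.3206i)
Y_2^1(R⁻¹ n̂) = -0.080332-0.042294i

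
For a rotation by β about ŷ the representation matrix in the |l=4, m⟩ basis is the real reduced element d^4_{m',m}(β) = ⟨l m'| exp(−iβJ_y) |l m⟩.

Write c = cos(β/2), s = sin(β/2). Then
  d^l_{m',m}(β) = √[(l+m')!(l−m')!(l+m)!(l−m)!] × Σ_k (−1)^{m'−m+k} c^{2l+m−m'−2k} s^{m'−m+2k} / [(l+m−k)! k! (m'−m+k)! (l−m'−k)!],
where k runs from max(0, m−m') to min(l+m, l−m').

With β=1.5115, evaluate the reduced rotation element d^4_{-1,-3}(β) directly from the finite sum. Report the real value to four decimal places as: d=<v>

d=-0.2663

d^4_{-1,-3}(β=1.5115) via Wigner's sum:
c=cos(1.5115/2)=0.727757, s=sin(1.5115/2)=0.685835; N=√[6·120·1·5040]=1904.940944
k∈{0,1} keeps every argument non-negative
  k=0: (−1)^2·1904.9409/(240)·0.7278^6·0.6858^2 = +0.554663
  k=1: (−1)^3·1904.9409/(144)·0.7278^4·0.6858^4 = -0.821000
d^4_{-1,-3}(1.5115) = +0.554663 -0.821000 = -0.266338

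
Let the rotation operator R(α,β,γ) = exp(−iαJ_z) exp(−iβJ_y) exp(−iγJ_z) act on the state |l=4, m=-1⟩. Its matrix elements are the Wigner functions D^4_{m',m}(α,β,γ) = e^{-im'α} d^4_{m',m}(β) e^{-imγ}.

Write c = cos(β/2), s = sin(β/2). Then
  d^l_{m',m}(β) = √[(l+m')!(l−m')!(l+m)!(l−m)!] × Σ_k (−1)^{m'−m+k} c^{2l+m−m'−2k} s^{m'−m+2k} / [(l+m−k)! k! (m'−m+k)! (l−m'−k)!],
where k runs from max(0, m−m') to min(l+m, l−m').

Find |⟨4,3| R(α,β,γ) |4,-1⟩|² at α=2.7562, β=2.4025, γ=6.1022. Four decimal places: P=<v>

D^4_{3,-1}(2.7562,2.4025,6.1022) = e^{-i·3·2.7562}·d^4_{3,-1}(2.4025)·e^{-i·-1·6.1022}. Compute d first:
With c≡cos(β/2)=0.361192 and s≡sin(β/2)=0.932491, N=[5040·1·6·120]^{1/2}=1904.940944
k: max(0,(-1)−(3))=0 … min(4+(-1),4−(3))=1
  k=0: (−1)^4·1904.9409/(144)·0.3612^4·0.9325^4 = +0.170237
  k=1: (−1)^5·1904.9409/(240)·0.3612^2·0.9325^6 = -0.680795
d^4_{3,-1}(2.4025) = +0.170237 -0.680795 = -0.510558
|D^4_{3,-1}|² = |d^4_{3,-1}(β)|² = (-0.510558)² = 0.260670 (the z-rotation phases have unit modulus)

P=0.2607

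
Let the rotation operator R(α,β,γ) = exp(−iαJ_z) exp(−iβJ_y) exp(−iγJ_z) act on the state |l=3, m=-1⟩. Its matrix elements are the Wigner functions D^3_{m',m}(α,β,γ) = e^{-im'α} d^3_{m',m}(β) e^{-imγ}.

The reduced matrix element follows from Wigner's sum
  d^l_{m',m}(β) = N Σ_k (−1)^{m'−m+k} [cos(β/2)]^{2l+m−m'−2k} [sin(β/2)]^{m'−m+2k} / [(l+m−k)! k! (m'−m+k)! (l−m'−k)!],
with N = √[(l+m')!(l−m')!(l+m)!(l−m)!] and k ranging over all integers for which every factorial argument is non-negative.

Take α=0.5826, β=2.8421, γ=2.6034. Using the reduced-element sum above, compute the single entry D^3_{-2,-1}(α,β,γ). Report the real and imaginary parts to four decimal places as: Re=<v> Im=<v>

Re=0.0163 Im=0.0118

First d^3_{-2,-1}(β=2.8421), then the phase factors e^{-i(-2)α} and e^{-i(-1)γ}:
With c≡cos(β/2)=0.149187 and s≡sin(β/2)=0.988809, N=[1·120·2·24]^{1/2}=75.894664
The bounds max(0,m−m')=1 and min(l+m,l−m')=2 give 2 terms
  k=1: (−1)^0·75.8947/(24)·0.1492^5·0.9888^1 = +0.000231
  k=2: (−1)^1·75.8947/(12)·0.1492^3·0.9888^3 = -0.020303
d^3_{-2,-1}(2.8421) = +0.000231 -0.020303 = -0.020072
D = (+0.394567+0.918867i)·(-0.020072)·(-0.858637+0.512585i) = +0.016254+0.011777i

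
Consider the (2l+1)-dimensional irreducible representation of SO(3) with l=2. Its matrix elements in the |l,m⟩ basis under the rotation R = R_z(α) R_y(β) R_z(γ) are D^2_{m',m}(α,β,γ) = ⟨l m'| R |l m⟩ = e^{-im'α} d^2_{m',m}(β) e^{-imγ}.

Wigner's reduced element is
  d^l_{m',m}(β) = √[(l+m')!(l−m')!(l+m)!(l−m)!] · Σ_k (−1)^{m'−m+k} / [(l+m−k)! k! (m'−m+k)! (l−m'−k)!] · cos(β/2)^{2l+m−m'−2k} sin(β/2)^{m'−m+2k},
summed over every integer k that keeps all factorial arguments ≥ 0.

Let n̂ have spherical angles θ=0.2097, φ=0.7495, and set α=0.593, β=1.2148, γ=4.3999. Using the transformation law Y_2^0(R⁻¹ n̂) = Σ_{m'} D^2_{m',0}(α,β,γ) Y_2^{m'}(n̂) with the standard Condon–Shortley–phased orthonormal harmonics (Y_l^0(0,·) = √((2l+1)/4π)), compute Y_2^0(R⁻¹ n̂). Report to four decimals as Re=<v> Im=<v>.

Need the full column D^2_{m',0} for m'=−2..2 at α=0.593, β=1.2148, γ=4.3999.
cos(β/2)=0.821135, sin(β/2)=0.570734
d^2_{-2,0}: single k=2 term ⇒ +0.537988;  D = +0.201945+0.498648i
d^2_{-1,0}: k∈[1..2] ⇒ +0.774021 -0.373932 = +0.400090;  D = +0.331781+0.223591i
d^2_{0,0}: k∈[0..2] ⇒ +0.454630 -0.878531 +0.106105 = -0.317796;  D = -0.317796+0.000000i
d^2_{1,0}: k∈[0..1] ⇒ -0.774021 +0.373932 = -0.400090;  D = -0.331781+0.223591i
d^2_{2,0}: single k=0 term ⇒ +0.537988;  D = +0.201945-0.498648i
Y_2^{m'}(θ=0.2097,φ=0.7495) and Σ D·Y over m':
  (+0.2019+0.4986i)·(+0.0012-0.0167i)  (+0.3318+0.2236i)·(+0.1151-0.1072i)  (-0.3178+0.0000i)·(+0.5898+0.0000i)  (-0.3318+0.2236i)·(-0.1151-0.1072i)  (+0.2019-0.4986i)·(+0.0012+0.0167i)
Y_2^0(R⁻¹ n̂) = -0.045969+0.000000i

Re=-0.0460 Im=0.0000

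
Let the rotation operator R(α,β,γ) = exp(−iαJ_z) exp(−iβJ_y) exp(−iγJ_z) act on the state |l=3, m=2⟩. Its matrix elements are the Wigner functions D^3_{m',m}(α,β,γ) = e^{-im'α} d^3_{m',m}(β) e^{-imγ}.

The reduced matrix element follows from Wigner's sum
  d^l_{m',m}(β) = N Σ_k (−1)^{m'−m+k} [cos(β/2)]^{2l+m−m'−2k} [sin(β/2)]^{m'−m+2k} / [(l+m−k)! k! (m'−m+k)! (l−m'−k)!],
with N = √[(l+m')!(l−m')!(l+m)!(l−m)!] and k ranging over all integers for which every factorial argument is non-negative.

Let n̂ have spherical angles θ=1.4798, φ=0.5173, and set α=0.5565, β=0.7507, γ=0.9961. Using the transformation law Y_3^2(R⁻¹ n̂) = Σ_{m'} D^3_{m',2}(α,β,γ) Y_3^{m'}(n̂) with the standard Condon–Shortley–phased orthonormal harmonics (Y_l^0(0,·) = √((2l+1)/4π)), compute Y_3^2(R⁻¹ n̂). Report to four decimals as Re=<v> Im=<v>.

Need the full column D^3_{m',2} for m'=−3..3 at α=0.5565, β=0.7507, γ=0.9961.
cos(β/2)=0.930379, sin(β/2)=0.366598
d^3_{-3,2}: single k=5 term ⇒ +0.015090;  D = +0.014311-0.004785i
d^3_{-2,2}: k∈[4..5] ⇒ +0.078172 -0.002427 = +0.075745;  D = +0.048307-0.058341i
d^3_{-1,2}: k∈[3..4] ⇒ +0.250946 -0.019481 = +0.231465;  D = +0.031175-0.229356i
d^3_{0,2}: k∈[2..3] ⇒ +0.551546 -0.085633 = +0.465913;  D = -0.190578-0.425153i
d^3_{1,2}: k∈[1..2] ⇒ +0.808148 -0.250946 = +0.557201;  D = -0.462102-0.311343i
d^3_{2,2}: k∈[0..1] ⇒ +0.648575 -0.503490 = +0.145085;  D = -0.144989-0.005279i
d^3_{3,2}: single k=0 term ⇒ -0.625988;  D = +0.543211-0.311100i
Y_3^{m'}(θ=1.4798,φ=0.5173) and Σ D·Y over m':
  (+0.0143-0.0048i)·(+0.0078-0.4120i)  (+0.0483-0.0583i)·(+0.0471-0.0792i)  (+0.0312-0.2294i)·(-0.2682+0.1526i)  (-0.1906-0.4252i)·(-0.1003+0.0000i)  (-0.4621-0.3113i)·(+0.2682+0.1526i)  (-0.1450-0.0053i)·(+0.0471+0.0792i)  (+0.5432-0.3111i)·(-0.0078-0.4120i)
Y_3^2(R⁻¹ n̂) = -0.173672-0.290695i

Re=-0.1737 Im=-0.2907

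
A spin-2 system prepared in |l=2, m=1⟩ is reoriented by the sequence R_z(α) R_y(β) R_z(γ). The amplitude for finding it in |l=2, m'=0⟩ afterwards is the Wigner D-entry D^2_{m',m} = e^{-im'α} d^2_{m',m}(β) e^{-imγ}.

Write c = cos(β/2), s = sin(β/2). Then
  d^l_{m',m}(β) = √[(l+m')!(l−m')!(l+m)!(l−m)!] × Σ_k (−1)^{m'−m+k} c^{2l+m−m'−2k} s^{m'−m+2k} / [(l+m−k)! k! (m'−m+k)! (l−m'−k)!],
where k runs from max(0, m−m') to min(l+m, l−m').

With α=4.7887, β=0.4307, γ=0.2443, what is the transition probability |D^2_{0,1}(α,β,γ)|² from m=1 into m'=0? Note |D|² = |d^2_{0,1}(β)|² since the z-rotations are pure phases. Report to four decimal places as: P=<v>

D^2_{0,1}(4.7887,0.4307,0.2443) = e^{-i·0·4.7887}·d^2_{0,1}(0.4307)·e^{-i·1·0.2443}. Compute d first:
With c≡cos(β/2)=0.976902 and s≡sin(β/2)=0.213689, N=[2·2·6·1]^{1/2}=4.898979
k: max(0,(1)−(0))=1 … min(2+(1),2−(0))=2
  k=1: (−1)^0·4.8990/(2)·0.9769^3·0.2137^1 = +0.487990
  k=2: (−1)^1·4.8990/(2)·0.9769^1·0.2137^3 = -0.023349
d^2_{0,1}(0.4307) = +0.487990 -0.023349 = +0.464641
|D^2_{0,1}|² = |d^2_{0,1}(β)|² = (+0.464641)² = 0.215891 (the z-rotation phases have unit modulus)

P=0.2159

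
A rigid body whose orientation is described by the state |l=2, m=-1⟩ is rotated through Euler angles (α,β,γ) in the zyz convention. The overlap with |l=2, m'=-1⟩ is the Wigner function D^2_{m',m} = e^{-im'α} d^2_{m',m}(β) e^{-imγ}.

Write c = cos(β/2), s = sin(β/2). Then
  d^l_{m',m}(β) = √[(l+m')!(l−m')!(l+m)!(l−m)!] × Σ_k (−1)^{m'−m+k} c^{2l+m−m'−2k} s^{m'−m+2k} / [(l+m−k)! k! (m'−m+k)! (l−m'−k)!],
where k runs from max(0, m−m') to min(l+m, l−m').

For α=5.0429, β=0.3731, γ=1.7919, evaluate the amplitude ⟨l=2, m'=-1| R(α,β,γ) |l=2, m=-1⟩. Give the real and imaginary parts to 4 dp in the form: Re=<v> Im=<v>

Re=0.7092 Im=0.4364

First d^2_{-1,-1}(β=0.3731), then the phase factors e^{-i(-1)α} and e^{-i(-1)γ}:
Half-angle: c=0.982650, s=0.185470. N=√(1·6·1·6)=6.000000
k∈{0,1} keeps every argument non-negative
  k=0: (−1)^0·6.0000/(6)·0.9826^4·0.1855^0 = +0.932385
  k=1: (−1)^1·6.0000/(2)·0.9826^2·0.1855^2 = -0.099647
d^2_{-1,-1}(0.3731) = +0.932385 -0.099647 = +0.832738
Attach z-rotation phases: D = e^{-i(-1)(5.0429)}·(+0.832738)·e^{-i(-1)(1.7919)} = +0.709226+0.436407i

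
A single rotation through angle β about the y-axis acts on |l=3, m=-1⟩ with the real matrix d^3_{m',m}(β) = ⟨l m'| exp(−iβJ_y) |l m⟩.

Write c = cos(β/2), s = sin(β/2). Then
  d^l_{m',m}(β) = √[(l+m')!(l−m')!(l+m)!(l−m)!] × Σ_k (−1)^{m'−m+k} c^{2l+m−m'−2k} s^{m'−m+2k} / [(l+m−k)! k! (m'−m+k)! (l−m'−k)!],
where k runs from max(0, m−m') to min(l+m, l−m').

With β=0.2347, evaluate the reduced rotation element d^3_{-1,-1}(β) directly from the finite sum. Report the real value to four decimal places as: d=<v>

d^3_{-1,-1}(β=0.2347) via Wigner's sum:
Half-angle: c=0.993122, s=0.117081. N=√(2·24·2·24)=48.000000
Admissible k: 0..2 (factorial args all ≥0)
  k=0: (−1)^0·48.0000/(48)·0.9931^6·0.1171^0 = +0.959437
  k=1: (−1)^1·48.0000/(6)·0.9931^4·0.1171^2 = -0.106677
  k=2: (−1)^2·48.0000/(8)·0.9931^2·0.1171^4 = +0.001112
d^3_{-1,-1}(0.2347) = +0.959437 -0.106677 +0.001112 = +0.853872

d=0.8539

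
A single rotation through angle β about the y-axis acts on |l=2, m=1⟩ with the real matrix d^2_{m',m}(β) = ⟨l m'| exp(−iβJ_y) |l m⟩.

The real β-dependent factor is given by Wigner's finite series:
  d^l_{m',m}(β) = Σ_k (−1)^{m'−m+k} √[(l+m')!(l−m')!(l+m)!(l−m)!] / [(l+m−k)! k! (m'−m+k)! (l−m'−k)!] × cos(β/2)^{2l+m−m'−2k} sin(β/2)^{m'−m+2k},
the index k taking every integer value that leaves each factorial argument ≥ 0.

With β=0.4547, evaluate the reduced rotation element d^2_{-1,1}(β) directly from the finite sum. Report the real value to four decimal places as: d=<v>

d^2_{-1,1}(β=0.4547) via Wigner's sum:
Half-angle: c=0.974267, s=0.225397. N=√(1·6·6·1)=6.000000
k∈{2,3} keeps every argument non-negative
  k=2: (−1)^0·6.0000/(2)·0.9743^2·0.2254^2 = +0.144668
  k=3: (−1)^1·6.0000/(6)·0.9743^0·0.2254^4 = -0.002581
d^2_{-1,1}(0.4547) = +0.144668 -0.002581 = +0.142087

d=0.1421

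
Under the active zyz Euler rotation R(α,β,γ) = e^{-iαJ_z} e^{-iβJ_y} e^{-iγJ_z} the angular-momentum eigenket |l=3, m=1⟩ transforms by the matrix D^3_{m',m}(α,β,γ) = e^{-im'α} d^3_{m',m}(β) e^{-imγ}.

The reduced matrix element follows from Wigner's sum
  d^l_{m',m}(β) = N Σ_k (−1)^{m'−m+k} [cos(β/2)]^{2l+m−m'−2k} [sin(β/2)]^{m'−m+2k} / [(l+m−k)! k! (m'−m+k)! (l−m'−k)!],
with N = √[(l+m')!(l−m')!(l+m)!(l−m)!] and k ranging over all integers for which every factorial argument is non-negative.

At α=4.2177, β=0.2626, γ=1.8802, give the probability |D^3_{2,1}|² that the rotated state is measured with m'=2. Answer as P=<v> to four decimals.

P=0.1464

Split into d^3_{2,1}(β=0.2626) × two z-phases.
c=cos(0.2626/2)=0.991393, s=sin(0.2626/2)=0.130923; N=√[120·1·24·2]=75.894664
k∈{0,1} keeps every argument non-negative
  k=0: (−1)^1·75.8947/(24)·0.9914^5·0.1309^1 = -0.396501
  k=1: (−1)^2·75.8947/(12)·0.9914^3·0.1309^3 = +0.013830
d^3_{2,1}(0.2626) = -0.396501 +0.013830 = -0.382671
|D^3_{2,1}|² = |d^3_{2,1}(β)|² = (-0.382671)² = 0.146437 (the z-rotation phases have unit modulus)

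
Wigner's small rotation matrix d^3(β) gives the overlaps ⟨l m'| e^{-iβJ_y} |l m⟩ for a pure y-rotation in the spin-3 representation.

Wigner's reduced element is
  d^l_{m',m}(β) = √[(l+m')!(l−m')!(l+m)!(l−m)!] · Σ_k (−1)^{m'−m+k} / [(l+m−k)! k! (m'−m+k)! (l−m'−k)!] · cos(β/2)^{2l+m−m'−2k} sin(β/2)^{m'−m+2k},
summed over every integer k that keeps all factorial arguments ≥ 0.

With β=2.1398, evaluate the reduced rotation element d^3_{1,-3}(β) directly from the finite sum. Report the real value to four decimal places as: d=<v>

d=0.5287

d^3_{1,-3}(β=2.1398) via Wigner's sum:
c=cos(2.1398/2)=0.480212, s=sin(2.1398/2)=0.877152; N=√[24·2·1·720]=185.903201
The bounds max(0,m−m')=0 and min(l+m,l−m')=0 give 1 term
  k=0: (−1)^4·185.9032/(48)·0.4802^2·0.8772^4 = +0.528703
d^3_{1,-3}(2.1398) = +0.528703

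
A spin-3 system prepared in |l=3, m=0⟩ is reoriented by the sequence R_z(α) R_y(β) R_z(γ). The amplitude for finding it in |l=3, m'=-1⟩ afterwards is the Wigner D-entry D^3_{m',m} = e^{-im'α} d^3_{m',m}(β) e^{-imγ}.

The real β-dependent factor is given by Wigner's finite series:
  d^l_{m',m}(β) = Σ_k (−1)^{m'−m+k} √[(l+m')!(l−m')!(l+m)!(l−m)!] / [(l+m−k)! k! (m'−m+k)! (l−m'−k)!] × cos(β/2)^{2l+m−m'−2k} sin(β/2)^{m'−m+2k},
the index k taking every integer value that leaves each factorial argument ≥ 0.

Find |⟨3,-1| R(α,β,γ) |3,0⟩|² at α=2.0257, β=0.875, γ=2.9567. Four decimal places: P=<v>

D^3_{-1,0}(2.0257,0.875,2.9567) = e^{-i·-1·2.0257}·d^3_{-1,0}(0.875)·e^{-i·0·2.9567}. Compute d first:
With c≡cos(β/2)=0.905814 and s≡sin(β/2)=0.423676, N=[2·24·6·6]^{1/2}=41.569219
Admissible k: 1..3 (factorial args all ≥0)
  k=1: (−1)^0·41.5692/(12)·0.9058^5·0.4237^1 = +0.894992
  k=2: (−1)^1·41.5692/(4)·0.9058^3·0.4237^3 = -0.587396
  k=3: (−1)^2·41.5692/(12)·0.9058^1·0.4237^5 = +0.042835
d^3_{-1,0}(0.875) = +0.894992 -0.587396 +0.042835 = +0.350431
|D^3_{-1,0}|² = |d^3_{-1,0}(β)|² = (+0.350431)² = 0.122802 (the z-rotation phases have unit modulus)

P=0.1228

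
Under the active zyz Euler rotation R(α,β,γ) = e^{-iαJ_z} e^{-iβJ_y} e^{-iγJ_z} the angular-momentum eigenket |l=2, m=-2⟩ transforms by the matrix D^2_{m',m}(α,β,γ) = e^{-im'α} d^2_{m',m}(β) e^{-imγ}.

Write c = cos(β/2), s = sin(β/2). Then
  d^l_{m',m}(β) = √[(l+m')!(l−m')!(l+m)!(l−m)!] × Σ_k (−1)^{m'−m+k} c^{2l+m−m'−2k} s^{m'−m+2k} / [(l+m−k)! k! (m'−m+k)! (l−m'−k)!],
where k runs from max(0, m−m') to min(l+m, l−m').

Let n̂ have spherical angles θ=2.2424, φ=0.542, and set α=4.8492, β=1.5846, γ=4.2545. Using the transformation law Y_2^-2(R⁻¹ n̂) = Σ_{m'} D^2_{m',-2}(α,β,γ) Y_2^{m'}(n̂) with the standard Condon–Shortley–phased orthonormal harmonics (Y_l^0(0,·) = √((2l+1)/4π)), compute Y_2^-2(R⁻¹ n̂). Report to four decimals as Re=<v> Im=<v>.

Re=0.3056 Im=0.1738

Need the full column D^2_{m',-2} for m'=−2..2 at α=4.8492, β=1.5846, γ=4.2545.
cos(β/2)=0.702210, sin(β/2)=0.711970
d^2_{-2,-2}: single k=0 term ⇒ +0.243146;  D = +0.194713-0.145626i
d^2_{-1,-2}: single k=0 term ⇒ -0.493051;  D = -0.346391-0.350875i
d^2_{0,-2}: single k=0 term ⇒ +0.612256;  D = -0.372970+0.485541i
d^2_{1,-2}: single k=0 term ⇒ -0.506853;  D = +0.440308+0.251056i
d^2_{2,-2}: single k=0 term ⇒ +0.256949;  D = +0.095641-0.238486i
Y_2^{m'}(θ=2.2424,φ=0.542) and Σ D·Y over m':
  (+0.1947-0.1456i)·(+0.1107-0.2092i)  (-0.3464-0.3509i)·(-0.3224+0.1941i)  (-0.3730+0.4855i)·(+0.0510+0.0000i)  (+0.4403+0.2511i)·(+0.3224+0.1941i)  (+0.0956-0.2385i)·(+0.1107+0.2092i)
Y_2^-2(R⁻¹ n̂) = +0.305569+0.173760i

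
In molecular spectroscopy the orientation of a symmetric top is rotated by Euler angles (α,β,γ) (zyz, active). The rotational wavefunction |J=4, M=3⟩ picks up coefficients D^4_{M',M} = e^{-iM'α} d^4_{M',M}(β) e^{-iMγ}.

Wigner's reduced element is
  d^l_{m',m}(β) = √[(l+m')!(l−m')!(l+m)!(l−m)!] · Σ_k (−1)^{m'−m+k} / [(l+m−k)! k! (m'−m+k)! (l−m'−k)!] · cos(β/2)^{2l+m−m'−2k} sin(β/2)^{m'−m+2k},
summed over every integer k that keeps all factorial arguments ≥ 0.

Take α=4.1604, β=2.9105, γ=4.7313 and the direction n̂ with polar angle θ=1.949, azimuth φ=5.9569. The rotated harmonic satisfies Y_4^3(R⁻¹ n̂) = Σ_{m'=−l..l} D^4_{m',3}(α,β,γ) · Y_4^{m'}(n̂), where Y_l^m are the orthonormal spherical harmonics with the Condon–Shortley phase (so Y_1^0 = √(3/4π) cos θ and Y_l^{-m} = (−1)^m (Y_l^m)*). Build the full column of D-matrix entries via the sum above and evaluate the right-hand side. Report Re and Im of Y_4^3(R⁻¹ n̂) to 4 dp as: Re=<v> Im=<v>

Re=0.1872 Im=-0.2775

Need the full column D^4_{m',3} for m'=−4..4 at α=4.1604, β=2.9105, γ=4.7313.
cos(β/2)=0.115289, sin(β/2)=0.993332
d^4_{-4,3}: single k=7 term ⇒ +0.311168;  D = -0.239214+0.199003i
d^4_{-3,3}: k∈[6..7] ⇒ +0.089381 -0.947884 = -0.858503;  D = +0.121416+0.849874i
d^4_{-2,3}: k∈[5..6] ⇒ +0.016635 -0.411637 = -0.395002;  D = -0.362251-0.157482i
d^4_{-1,3}: k∈[4..5] ⇒ +0.002275 -0.101348 = -0.099073;  D = +0.081277-0.056652i
d^4_{0,3}: k∈[3..4] ⇒ +0.000236 -0.017535 = -0.017299;  D = +0.000981+0.017271i
d^4_{1,3}: k∈[2..3] ⇒ +0.000018 -0.002275 = -0.002257;  D = -0.001986-0.001073i
d^4_{2,3}: k∈[1..2] ⇒ +0.000001 -0.000224 = -0.000223;  D = +0.000193-0.000112i
d^4_{3,3}: k∈[0..1] ⇒ +0.000000 -0.000016 = -0.000016;  D = -0.000000+0.000016i
d^4_{4,3}: single k=0 term ⇒ -0.000001;  D = -0.000001-0.000000i
Y_4^{m'}(θ=1.949,φ=5.9569) and Σ D·Y over m':
  (-0.2392+0.1990i)·(+0.0867+0.3185i)  (+0.1214+0.8499i)·(-0.2070-0.3078i)  (-0.3623-0.1575i)·(-0.0105-0.0080i)  (+0.0813-0.0567i)·(+0.3146+0.1064i)  (+0.0010+0.0173i)·(-0.0465+0.0000i)  (-0.0020-0.0011i)·(-0.3146+0.1064i)  (+0.0002-0.0001i)·(-0.0105+0.0080i)  (-0.0000+0.0000i)·(+0.2070-0.3078i)  (-0.0000-0.0000i)·(+0.0867-0.3185i)
Y_4^3(R⁻¹ n̂) = +0.187205-0.277528i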